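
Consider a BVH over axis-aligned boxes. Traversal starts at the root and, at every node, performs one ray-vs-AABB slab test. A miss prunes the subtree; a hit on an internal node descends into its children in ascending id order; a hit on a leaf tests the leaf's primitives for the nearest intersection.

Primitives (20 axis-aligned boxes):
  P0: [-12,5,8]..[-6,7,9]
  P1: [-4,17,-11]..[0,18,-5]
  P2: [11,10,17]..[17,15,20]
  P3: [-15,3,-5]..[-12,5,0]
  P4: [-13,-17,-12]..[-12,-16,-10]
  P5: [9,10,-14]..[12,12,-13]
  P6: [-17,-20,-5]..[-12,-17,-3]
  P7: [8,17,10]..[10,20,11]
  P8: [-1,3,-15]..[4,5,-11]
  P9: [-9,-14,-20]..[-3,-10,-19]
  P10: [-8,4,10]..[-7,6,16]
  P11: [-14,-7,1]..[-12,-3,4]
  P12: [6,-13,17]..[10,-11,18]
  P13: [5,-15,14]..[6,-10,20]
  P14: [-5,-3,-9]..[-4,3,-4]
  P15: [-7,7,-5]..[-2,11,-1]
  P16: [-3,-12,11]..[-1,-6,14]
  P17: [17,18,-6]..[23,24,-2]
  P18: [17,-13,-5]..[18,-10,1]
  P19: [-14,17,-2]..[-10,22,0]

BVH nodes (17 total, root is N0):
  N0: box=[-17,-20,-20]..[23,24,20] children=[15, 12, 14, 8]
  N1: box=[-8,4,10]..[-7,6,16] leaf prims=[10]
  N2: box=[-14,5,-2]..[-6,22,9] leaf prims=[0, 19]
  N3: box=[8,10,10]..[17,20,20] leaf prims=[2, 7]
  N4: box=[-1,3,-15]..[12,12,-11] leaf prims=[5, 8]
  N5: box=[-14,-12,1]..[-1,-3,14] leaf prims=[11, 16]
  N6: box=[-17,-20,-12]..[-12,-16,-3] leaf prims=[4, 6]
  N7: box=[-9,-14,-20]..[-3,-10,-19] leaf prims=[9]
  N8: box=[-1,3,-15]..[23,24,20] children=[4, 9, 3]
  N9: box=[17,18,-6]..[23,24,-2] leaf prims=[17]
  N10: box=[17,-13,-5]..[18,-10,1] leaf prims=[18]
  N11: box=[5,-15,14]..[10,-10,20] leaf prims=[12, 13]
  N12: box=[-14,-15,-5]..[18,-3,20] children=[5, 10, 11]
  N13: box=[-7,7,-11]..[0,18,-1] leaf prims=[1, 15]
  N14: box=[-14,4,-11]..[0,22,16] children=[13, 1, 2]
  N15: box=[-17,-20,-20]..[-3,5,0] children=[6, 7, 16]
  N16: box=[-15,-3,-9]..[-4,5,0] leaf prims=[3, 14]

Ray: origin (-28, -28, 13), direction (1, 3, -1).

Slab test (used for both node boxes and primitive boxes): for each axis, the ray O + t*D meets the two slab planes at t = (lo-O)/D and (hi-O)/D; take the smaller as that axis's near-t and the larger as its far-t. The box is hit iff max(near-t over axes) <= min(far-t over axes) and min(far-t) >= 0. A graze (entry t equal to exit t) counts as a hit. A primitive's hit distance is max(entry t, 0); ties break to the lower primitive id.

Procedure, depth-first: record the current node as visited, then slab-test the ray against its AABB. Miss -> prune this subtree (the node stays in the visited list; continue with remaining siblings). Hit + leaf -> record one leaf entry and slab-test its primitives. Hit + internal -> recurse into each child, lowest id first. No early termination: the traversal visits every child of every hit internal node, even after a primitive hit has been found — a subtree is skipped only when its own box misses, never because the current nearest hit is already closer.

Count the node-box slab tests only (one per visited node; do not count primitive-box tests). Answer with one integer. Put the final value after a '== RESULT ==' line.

Trace the traversal:
N0 x:[11,51] y:[8/3,52/3] z:[-7,33] -> hit [11,52/3], descend [8, 12, 14, 15]
  N8 x:[27,51] y:[31/3,52/3] z:[-7,28] -> miss, prune
  N12 x:[14,46] y:[13/3,25/3] z:[-7,18] -> miss, prune
  N14 x:[14,28] y:[32/3,50/3] z:[-3,24] -> hit [14,50/3], descend [1, 2, 13]
    N1 x:[20,21] y:[32/3,34/3] z:[-3,3] -> miss, prune
    N2 x:[14,22] y:[11,50/3] z:[4,15] -> hit [14,15] leaf, test {P0(miss), P19@t=15}
    N13 x:[21,28] y:[35/3,46/3] z:[14,24] -> miss, prune
  N15 x:[11,25] y:[8/3,11] z:[13,33] -> miss, prune

8 AABB tests over nodes [0, 8, 12, 14, 1, 2, 13, 15]; 1 leaf entered; closest P19.

== RESULT ==
8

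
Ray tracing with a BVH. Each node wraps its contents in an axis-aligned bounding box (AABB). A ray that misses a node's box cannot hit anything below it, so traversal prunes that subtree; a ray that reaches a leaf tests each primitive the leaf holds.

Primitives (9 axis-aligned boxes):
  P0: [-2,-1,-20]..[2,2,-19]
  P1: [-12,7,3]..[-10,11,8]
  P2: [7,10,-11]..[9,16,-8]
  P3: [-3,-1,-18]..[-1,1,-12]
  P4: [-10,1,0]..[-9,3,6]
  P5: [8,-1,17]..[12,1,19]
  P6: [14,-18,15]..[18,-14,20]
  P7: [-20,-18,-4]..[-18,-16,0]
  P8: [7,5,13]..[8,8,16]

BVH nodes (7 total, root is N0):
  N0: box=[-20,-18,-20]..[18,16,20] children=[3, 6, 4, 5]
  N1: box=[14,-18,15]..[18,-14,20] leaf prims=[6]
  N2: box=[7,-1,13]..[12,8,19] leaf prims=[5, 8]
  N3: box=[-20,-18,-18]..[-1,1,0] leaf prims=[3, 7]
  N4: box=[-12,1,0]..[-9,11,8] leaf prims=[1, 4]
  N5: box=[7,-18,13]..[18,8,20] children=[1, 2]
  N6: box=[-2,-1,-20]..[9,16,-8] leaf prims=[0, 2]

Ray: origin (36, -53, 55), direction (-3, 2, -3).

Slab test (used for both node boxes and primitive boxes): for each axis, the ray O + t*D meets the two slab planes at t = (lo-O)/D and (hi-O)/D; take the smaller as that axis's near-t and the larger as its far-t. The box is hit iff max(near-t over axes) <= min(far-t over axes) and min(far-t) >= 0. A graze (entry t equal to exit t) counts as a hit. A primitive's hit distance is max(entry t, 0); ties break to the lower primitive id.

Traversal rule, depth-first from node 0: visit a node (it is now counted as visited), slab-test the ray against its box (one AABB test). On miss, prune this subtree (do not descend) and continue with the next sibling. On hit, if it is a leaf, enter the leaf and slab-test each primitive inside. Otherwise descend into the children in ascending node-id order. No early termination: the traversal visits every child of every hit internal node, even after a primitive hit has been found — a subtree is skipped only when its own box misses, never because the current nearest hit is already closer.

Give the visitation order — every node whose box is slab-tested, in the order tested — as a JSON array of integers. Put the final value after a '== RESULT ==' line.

Trace the traversal:
N0 x:[6,56/3] y:[35/2,69/2] z:[35/3,25] -> hit [35/2,56/3], descend [3, 4, 5, 6]
  N3 x:[37/3,56/3] y:[35/2,27] z:[55/3,73/3] -> hit [55/3,56/3] leaf, test {P3(miss), P7@t=55/3}
  N4 x:[15,16] y:[27,32] z:[47/3,55/3] -> miss, prune
  N5 x:[6,29/3] y:[35/2,61/2] z:[35/3,14] -> miss, prune
  N6 x:[9,38/3] y:[26,69/2] z:[21,25] -> miss, prune

Summary -> nodes [0, 3, 4, 5, 6]; box-tests=5; leaf-entries=1; first=P7

== RESULT ==
[0, 3, 4, 5, 6]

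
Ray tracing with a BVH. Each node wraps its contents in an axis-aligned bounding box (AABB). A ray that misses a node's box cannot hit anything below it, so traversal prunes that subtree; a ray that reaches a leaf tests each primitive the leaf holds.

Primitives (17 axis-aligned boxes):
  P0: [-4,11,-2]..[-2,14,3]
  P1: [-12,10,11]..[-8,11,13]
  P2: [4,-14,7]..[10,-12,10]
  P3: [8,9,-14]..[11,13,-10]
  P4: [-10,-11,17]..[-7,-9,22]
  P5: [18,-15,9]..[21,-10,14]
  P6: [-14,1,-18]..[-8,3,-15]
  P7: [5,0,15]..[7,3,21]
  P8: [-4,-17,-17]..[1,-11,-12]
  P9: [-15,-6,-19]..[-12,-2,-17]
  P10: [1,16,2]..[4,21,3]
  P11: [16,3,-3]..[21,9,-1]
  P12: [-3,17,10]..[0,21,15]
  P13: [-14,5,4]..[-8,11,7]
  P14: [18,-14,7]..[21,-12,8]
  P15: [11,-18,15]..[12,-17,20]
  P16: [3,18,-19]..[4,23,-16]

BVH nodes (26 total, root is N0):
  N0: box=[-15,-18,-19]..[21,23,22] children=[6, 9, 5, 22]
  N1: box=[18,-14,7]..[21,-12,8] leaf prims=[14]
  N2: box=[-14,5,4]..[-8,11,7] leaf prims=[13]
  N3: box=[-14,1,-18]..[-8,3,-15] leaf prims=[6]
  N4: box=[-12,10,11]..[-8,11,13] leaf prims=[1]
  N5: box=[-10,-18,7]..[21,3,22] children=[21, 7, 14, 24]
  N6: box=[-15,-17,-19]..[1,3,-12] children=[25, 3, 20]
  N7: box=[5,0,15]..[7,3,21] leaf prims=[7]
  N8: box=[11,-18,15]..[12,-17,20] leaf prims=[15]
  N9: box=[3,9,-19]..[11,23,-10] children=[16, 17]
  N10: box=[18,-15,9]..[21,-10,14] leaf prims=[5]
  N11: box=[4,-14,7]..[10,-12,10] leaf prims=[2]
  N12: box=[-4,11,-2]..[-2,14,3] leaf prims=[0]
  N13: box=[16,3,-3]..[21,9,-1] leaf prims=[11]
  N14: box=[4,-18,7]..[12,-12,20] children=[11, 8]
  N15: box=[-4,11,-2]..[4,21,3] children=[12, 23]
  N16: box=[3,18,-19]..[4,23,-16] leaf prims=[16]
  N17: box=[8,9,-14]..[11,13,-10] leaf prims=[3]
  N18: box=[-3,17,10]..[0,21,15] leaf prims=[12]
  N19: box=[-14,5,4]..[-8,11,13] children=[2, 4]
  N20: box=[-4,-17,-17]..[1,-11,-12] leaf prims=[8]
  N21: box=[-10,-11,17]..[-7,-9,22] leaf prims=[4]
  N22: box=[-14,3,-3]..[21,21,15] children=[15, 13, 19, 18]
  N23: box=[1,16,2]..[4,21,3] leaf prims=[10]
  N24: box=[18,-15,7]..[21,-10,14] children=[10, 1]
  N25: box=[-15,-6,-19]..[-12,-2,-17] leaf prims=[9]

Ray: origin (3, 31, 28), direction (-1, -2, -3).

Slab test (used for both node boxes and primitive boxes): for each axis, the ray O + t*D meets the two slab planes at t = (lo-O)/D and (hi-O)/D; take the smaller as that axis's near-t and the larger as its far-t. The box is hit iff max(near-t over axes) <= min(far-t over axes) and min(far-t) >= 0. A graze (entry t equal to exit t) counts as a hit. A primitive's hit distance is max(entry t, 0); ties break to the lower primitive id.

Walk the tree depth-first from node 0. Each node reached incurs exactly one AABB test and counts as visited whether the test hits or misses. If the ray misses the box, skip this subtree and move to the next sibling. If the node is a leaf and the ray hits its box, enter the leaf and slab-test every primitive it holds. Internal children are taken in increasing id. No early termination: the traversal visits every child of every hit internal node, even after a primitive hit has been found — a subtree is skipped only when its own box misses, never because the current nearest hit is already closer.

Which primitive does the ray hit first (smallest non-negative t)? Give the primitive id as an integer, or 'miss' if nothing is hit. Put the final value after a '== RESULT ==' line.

Traverse from the root:
N0 x:[-18,18] y:[4,49/2] z:[2,47/3] -> hit [4,47/3], descend [5, 6, 9, 22]
  N5 x:[-18,13] y:[14,49/2] z:[2,7] -> miss, prune
  N6 x:[2,18] y:[14,24] z:[40/3,47/3] -> hit [14,47/3], descend [3, 20, 25]
    N3 x:[11,17] y:[14,15] z:[43/3,46/3] -> hit [43/3,15] leaf, test {P6@t=43/3}
    N20 x:[2,7] y:[21,24] z:[40/3,15] -> miss, prune
    N25 x:[15,18] y:[33/2,37/2] z:[15,47/3] -> miss, prune
  N9 x:[-8,0] y:[4,11] z:[38/3,47/3] -> miss, prune
  N22 x:[-18,17] y:[5,14] z:[13/3,31/3] -> hit [5,31/3], descend [13, 15, 18, 19]
    N13 x:[-18,-13] y:[11,14] z:[29/3,31/3] -> miss, prune
    N15 x:[-1,7] y:[5,10] z:[25/3,10] -> miss, prune
    N18 x:[3,6] y:[5,7] z:[13/3,6] -> hit [5,6] leaf, test {P12@t=5}
    N19 x:[11,17] y:[10,13] z:[5,8] -> miss, prune

Summary -> nodes [0, 5, 6, 3, 20, 25, 9, 22, 13, 15, 18, 19]; box-tests=12; leaf-entries=2; first=P12

== RESULT ==
12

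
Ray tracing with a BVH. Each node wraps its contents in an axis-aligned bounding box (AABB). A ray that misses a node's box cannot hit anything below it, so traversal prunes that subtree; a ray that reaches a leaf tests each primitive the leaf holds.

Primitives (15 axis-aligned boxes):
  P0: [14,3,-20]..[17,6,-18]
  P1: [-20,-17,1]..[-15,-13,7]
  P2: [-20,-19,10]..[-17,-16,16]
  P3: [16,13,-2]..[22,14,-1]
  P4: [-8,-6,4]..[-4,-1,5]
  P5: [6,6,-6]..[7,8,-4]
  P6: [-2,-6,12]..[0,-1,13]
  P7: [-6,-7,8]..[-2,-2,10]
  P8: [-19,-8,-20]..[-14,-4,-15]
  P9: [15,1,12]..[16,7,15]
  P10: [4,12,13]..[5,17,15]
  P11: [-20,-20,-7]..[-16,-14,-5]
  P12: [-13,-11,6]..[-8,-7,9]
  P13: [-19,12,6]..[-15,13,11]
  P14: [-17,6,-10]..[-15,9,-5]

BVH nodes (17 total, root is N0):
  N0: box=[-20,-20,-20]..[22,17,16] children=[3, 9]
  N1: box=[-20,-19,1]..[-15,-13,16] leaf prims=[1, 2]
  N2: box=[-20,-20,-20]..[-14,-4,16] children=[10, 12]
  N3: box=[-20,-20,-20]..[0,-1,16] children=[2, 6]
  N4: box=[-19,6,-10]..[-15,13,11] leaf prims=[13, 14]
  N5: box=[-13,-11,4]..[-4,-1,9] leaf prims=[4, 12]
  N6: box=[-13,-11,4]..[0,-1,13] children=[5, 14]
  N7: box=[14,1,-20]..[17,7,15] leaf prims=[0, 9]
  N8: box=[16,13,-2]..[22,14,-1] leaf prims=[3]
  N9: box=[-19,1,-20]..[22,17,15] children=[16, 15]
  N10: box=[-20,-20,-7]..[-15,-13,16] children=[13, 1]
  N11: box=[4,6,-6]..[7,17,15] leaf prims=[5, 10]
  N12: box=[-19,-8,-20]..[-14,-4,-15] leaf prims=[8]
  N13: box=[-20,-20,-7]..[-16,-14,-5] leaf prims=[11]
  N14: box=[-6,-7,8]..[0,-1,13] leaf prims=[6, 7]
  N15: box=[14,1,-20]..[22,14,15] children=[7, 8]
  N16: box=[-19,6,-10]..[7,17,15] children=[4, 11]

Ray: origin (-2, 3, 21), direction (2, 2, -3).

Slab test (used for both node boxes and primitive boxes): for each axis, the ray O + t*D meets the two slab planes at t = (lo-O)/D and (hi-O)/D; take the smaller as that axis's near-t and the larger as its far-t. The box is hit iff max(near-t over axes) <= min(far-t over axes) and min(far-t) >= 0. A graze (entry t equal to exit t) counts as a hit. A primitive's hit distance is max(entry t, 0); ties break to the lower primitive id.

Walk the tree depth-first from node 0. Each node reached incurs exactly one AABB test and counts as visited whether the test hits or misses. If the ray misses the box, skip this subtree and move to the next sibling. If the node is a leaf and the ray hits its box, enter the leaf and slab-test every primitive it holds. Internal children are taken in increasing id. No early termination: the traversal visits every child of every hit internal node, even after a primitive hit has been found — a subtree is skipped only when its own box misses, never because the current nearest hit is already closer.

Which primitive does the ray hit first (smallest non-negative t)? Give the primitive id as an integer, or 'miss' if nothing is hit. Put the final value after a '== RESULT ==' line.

Traverse from the root:
N0 x:[-9,12] y:[-23/2,7] z:[5/3,41/3] -> hit [5/3,7], descend [3, 9]
  N3 x:[-9,1] y:[-23/2,-2] z:[5/3,41/3] -> miss, prune
  N9 x:[-17/2,12] y:[-1,7] z:[2,41/3] -> hit [2,7], descend [15, 16]
    N15 x:[8,12] y:[-1,11/2] z:[2,41/3] -> miss, prune
    N16 x:[-17/2,9/2] y:[3/2,7] z:[2,31/3] -> hit [2,9/2], descend [4, 11]
      N4 x:[-17/2,-13/2] y:[3/2,5] z:[10/3,31/3] -> miss, prune
      N11 x:[3,9/2] y:[3/2,7] z:[2,9] -> hit [3,9/2] leaf, test {P5(miss), P10(miss)}

Summary -> nodes [0, 3, 9, 15, 16, 4, 11]; box-tests=7; leaf-entries=1; first=miss

== RESULT ==
miss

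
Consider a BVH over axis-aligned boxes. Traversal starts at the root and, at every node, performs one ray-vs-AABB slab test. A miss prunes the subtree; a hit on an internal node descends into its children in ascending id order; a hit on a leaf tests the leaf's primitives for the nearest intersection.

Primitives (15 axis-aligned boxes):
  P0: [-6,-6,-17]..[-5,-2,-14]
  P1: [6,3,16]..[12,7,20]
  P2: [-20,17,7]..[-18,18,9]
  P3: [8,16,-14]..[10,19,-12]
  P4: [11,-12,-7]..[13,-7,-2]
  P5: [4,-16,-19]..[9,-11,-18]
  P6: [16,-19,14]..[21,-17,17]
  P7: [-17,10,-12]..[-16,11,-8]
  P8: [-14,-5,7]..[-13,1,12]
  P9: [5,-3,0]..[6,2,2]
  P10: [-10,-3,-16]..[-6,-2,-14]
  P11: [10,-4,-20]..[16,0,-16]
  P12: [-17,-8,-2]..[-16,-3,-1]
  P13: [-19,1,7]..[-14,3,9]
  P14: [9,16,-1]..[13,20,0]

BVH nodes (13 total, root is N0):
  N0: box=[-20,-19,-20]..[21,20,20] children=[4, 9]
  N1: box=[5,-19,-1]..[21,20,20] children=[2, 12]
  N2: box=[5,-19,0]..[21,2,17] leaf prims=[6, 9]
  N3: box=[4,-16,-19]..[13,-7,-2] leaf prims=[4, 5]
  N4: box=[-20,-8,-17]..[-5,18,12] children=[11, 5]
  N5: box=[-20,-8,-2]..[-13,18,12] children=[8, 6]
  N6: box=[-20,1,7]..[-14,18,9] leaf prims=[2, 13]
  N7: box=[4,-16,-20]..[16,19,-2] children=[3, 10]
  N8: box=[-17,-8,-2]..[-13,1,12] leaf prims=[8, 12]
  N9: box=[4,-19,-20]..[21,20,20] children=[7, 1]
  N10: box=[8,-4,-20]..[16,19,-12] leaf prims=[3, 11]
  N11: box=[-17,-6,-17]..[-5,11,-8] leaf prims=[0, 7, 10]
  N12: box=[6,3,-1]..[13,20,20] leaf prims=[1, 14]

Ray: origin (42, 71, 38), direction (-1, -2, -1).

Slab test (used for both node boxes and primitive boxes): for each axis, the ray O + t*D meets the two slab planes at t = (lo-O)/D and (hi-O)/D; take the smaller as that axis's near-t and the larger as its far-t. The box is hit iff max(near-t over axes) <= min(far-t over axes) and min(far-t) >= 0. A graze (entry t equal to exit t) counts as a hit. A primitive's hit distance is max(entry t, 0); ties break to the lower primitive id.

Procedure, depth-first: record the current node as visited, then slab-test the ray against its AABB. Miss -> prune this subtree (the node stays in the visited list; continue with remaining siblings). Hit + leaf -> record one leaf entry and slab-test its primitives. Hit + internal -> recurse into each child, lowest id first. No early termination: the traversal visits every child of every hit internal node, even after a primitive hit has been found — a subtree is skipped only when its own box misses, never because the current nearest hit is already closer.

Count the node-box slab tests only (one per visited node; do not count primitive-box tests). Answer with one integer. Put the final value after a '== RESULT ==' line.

Traverse from the root:
N0 x:[21,62] y:[51/2,45] z:[18,58] -> hit [51/2,45], descend [4, 9]
  N4 x:[47,62] y:[53/2,79/2] z:[26,55] -> miss, prune
  N9 x:[21,38] y:[51/2,45] z:[18,58] -> hit [51/2,38], descend [1, 7]
    N1 x:[21,37] y:[51/2,45] z:[18,39] -> hit [51/2,37], descend [2, 12]
      N2 x:[21,37] y:[69/2,45] z:[21,38] -> hit [69/2,37] leaf, test {P6(miss), P9@t=36}
      N12 x:[29,36] y:[51/2,34] z:[18,39] -> hit [29,34] leaf, test {P1(miss), P14(miss)}
    N7 x:[26,38] y:[26,87/2] z:[40,58] -> miss, prune

order=[0, 4, 9, 1, 2, 12, 7]  |boxes|=7  |leaves|=2  hit=P9

== RESULT ==
7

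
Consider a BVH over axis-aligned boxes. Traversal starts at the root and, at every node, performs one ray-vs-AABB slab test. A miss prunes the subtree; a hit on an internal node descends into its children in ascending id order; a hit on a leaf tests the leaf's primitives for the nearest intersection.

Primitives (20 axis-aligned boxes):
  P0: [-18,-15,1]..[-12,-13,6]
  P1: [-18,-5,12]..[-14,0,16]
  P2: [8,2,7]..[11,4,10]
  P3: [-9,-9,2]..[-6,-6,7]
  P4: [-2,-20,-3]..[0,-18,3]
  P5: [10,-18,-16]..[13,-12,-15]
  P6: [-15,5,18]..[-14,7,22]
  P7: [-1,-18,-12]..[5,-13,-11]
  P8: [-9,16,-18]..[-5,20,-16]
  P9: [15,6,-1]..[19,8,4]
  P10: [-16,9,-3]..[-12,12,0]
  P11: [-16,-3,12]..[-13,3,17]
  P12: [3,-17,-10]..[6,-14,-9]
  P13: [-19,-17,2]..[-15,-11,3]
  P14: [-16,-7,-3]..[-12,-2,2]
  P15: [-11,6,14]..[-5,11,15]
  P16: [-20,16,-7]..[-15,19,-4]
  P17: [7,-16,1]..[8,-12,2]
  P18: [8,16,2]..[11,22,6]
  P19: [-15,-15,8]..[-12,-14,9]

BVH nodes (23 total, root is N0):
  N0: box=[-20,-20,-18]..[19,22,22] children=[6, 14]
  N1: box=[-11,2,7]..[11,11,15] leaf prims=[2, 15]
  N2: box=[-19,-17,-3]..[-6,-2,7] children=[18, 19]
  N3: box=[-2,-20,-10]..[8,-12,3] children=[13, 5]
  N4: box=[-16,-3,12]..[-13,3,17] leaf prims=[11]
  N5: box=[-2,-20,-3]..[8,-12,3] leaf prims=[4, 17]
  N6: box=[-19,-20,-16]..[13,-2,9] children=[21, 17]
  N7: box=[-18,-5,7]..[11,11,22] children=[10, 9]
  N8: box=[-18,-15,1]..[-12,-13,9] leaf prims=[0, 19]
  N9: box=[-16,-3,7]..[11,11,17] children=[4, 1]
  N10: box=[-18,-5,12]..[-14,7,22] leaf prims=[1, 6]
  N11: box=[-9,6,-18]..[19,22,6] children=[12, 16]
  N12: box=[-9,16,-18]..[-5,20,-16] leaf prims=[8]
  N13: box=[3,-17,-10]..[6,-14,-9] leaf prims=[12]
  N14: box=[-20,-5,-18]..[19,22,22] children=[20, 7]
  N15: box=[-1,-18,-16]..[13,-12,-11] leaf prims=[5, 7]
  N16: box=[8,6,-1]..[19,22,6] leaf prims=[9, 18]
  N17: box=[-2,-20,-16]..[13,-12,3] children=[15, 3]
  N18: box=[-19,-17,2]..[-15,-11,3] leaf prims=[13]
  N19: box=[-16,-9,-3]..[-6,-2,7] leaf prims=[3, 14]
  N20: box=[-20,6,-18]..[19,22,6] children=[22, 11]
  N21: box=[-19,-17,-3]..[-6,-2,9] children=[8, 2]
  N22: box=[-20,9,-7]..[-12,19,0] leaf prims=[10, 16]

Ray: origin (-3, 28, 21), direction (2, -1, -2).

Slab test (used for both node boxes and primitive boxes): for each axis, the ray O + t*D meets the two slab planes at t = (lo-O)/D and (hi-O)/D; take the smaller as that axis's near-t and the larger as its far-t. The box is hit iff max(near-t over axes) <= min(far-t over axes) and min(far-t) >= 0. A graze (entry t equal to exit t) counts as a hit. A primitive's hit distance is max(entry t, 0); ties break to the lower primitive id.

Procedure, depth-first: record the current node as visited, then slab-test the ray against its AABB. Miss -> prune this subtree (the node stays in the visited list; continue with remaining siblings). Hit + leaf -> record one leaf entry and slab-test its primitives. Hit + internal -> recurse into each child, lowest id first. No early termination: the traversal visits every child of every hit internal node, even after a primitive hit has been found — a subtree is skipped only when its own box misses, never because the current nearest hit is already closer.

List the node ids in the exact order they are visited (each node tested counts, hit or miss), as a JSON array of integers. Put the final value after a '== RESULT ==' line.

Trace the traversal:
N0 x:[-17/2,11] y:[6,48] z:[-1/2,39/2] -> hit [6,11], descend [6, 14]
  N6 x:[-8,8] y:[30,48] z:[6,37/2] -> miss, prune
  N14 x:[-17/2,11] y:[6,33] z:[-1/2,39/2] -> hit [6,11], descend [7, 20]
    N7 x:[-15/2,7] y:[17,33] z:[-1/2,7] -> miss, prune
    N20 x:[-17/2,11] y:[6,22] z:[15/2,39/2] -> hit [15/2,11], descend [11, 22]
      N11 x:[-3,11] y:[6,22] z:[15/2,39/2] -> hit [15/2,11], descend [12, 16]
        N12 x:[-3,-1] y:[8,12] z:[37/2,39/2] -> miss, prune
        N16 x:[11/2,11] y:[6,22] z:[15/2,11] -> hit [15/2,11] leaf, test {P9(miss), P18(miss)}
      N22 x:[-17/2,-9/2] y:[9,19] z:[21/2,14] -> miss, prune

order=[0, 6, 14, 7, 20, 11, 12, 16, 22]  |boxes|=9  |leaves|=1  hit=miss

== RESULT ==
[0, 6, 14, 7, 20, 11, 12, 16, 22]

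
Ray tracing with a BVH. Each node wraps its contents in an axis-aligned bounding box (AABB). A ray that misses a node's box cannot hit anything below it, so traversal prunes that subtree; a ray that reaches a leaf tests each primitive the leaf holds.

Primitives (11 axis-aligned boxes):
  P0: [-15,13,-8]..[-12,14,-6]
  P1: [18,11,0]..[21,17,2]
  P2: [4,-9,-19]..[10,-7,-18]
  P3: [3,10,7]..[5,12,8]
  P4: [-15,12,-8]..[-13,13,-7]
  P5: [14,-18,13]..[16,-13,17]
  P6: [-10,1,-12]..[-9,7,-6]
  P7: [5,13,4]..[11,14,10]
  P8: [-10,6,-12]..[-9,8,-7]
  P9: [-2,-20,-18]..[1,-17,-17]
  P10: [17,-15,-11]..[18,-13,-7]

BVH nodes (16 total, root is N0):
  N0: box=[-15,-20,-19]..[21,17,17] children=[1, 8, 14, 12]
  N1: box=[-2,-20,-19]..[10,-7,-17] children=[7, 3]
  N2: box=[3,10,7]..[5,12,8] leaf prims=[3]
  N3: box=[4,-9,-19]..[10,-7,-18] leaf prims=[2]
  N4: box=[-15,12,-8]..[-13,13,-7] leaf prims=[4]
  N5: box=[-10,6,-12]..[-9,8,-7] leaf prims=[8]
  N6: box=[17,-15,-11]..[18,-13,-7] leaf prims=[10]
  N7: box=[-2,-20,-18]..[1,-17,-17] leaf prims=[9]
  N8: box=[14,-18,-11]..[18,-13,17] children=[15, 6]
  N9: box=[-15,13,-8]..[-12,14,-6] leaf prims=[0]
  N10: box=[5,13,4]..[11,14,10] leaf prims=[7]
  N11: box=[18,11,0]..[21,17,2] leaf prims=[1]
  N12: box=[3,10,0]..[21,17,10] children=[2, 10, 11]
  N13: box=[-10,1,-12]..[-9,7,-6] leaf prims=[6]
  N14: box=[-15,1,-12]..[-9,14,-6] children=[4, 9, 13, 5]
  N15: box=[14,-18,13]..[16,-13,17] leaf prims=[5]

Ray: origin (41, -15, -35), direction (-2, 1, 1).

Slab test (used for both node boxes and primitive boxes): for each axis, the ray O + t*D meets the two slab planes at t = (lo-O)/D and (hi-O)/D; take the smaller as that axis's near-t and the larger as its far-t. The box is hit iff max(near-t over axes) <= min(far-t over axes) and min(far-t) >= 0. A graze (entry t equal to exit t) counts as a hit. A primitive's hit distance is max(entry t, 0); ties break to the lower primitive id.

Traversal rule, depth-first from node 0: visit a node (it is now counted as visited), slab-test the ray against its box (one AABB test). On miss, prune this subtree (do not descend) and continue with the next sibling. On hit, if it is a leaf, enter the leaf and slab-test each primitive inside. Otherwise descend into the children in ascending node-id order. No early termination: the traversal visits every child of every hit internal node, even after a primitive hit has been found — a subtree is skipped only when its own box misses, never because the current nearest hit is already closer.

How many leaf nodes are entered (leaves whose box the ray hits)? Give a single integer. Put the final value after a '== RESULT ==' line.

Walk:
N0 x:[10,28] y:[-5,32] z:[16,52] -> hit [16,28], descend [1, 8, 12, 14]
  N1 x:[31/2,43/2] y:[-5,8] z:[16,18] -> miss, prune
  N8 x:[23/2,27/2] y:[-3,2] z:[24,52] -> miss, prune
  N12 x:[10,19] y:[25,32] z:[35,45] -> miss, prune
  N14 x:[25,28] y:[16,29] z:[23,29] -> hit [25,28], descend [4, 5, 9, 13]
    N4 x:[27,28] y:[27,28] z:[27,28] -> hit [27,28] leaf, test {P4@t=27}
    N5 x:[25,51/2] y:[21,23] z:[23,28] -> miss, prune
    N9 x:[53/2,28] y:[28,29] z:[27,29] -> hit [28,28] leaf, test {P0@t=28}
    N13 x:[25,51/2] y:[16,22] z:[23,29] -> miss, prune

Visited [0, 1, 8, 12, 14, 4, 5, 9, 13]. Tests: 9 box, 2 leaf. Nearest: P4.

== RESULT ==
2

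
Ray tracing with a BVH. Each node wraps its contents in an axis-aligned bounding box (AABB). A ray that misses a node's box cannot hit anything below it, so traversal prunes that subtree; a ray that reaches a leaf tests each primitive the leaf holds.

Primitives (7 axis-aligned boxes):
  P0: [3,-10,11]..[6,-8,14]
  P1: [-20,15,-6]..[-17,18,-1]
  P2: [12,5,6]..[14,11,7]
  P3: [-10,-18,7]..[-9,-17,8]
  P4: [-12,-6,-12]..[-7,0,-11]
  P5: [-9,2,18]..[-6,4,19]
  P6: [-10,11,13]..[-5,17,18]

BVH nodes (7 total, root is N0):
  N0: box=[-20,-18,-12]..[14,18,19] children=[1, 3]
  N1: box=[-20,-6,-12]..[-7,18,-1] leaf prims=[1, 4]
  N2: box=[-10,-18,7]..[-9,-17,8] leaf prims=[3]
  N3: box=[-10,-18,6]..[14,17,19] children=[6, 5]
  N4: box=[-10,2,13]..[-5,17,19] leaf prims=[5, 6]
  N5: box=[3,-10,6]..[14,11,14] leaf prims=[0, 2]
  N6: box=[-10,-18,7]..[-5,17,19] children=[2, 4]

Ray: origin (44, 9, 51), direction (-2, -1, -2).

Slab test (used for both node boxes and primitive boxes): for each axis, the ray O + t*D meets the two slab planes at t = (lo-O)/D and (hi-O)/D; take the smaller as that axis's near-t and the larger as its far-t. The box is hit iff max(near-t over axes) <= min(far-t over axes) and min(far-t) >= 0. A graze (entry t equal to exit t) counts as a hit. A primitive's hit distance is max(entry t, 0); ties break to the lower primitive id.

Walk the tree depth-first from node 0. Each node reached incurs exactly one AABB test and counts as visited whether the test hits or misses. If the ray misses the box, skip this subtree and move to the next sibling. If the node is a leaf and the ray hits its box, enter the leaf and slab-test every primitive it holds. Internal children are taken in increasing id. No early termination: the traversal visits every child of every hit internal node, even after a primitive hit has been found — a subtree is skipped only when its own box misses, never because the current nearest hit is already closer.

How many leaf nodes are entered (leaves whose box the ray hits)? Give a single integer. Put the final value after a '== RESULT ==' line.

Walk:
N0 x:[15,32] y:[-9,27] z:[16,63/2] -> hit [16,27], descend [1, 3]
  N1 x:[51/2,32] y:[-9,15] z:[26,63/2] -> miss, prune
  N3 x:[15,27] y:[-8,27] z:[16,45/2] -> hit [16,45/2], descend [5, 6]
    N5 x:[15,41/2] y:[-2,19] z:[37/2,45/2] -> hit [37/2,19] leaf, test {P0@t=19, P2(miss)}
    N6 x:[49/2,27] y:[-8,27] z:[16,22] -> miss, prune

Visited [0, 1, 3, 5, 6]. Tests: 5 box, 1 leaf. Nearest: P0.

== RESULT ==
1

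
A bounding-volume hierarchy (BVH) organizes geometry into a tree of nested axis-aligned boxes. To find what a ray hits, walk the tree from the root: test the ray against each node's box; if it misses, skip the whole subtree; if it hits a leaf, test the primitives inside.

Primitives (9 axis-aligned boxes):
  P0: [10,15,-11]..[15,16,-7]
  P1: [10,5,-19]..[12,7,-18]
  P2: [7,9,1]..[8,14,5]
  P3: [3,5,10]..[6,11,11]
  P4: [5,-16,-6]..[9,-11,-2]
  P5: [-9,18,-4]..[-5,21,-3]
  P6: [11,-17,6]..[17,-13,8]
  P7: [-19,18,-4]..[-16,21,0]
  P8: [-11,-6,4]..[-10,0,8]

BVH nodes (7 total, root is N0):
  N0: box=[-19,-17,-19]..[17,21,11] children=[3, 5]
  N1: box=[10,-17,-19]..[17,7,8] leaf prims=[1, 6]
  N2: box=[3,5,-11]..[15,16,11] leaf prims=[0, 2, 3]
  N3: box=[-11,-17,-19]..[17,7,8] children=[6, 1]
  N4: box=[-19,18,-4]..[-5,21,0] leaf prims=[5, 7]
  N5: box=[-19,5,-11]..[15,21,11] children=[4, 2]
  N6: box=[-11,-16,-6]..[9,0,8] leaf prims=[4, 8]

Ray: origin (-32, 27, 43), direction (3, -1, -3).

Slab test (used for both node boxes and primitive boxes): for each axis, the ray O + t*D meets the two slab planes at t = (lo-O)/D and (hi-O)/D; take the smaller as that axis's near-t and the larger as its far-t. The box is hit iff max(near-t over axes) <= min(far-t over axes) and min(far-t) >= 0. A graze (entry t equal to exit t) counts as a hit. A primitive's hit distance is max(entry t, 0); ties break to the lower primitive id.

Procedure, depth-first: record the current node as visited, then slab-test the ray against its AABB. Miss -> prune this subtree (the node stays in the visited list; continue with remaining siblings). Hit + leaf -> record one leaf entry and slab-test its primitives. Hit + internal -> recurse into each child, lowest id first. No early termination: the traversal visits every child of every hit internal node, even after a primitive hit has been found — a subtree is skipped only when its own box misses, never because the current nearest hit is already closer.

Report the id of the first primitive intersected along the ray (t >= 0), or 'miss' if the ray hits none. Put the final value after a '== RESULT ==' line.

Walk:
N0 x:[13/3,49/3] y:[6,44] z:[32/3,62/3] -> hit [32/3,49/3], descend [3, 5]
  N3 x:[7,49/3] y:[20,44] z:[35/3,62/3] -> miss, prune
  N5 x:[13/3,47/3] y:[6,22] z:[32/3,18] -> hit [32/3,47/3], descend [2, 4]
    N2 x:[35/3,47/3] y:[11,22] z:[32/3,18] -> hit [35/3,47/3] leaf, test {P0(miss), P2@t=13, P3(miss)}
    N4 x:[13/3,9] y:[6,9] z:[43/3,47/3] -> miss, prune

5 AABB tests over nodes [0, 3, 5, 2, 4]; 1 leaf entered; closest P2.

== RESULT ==
2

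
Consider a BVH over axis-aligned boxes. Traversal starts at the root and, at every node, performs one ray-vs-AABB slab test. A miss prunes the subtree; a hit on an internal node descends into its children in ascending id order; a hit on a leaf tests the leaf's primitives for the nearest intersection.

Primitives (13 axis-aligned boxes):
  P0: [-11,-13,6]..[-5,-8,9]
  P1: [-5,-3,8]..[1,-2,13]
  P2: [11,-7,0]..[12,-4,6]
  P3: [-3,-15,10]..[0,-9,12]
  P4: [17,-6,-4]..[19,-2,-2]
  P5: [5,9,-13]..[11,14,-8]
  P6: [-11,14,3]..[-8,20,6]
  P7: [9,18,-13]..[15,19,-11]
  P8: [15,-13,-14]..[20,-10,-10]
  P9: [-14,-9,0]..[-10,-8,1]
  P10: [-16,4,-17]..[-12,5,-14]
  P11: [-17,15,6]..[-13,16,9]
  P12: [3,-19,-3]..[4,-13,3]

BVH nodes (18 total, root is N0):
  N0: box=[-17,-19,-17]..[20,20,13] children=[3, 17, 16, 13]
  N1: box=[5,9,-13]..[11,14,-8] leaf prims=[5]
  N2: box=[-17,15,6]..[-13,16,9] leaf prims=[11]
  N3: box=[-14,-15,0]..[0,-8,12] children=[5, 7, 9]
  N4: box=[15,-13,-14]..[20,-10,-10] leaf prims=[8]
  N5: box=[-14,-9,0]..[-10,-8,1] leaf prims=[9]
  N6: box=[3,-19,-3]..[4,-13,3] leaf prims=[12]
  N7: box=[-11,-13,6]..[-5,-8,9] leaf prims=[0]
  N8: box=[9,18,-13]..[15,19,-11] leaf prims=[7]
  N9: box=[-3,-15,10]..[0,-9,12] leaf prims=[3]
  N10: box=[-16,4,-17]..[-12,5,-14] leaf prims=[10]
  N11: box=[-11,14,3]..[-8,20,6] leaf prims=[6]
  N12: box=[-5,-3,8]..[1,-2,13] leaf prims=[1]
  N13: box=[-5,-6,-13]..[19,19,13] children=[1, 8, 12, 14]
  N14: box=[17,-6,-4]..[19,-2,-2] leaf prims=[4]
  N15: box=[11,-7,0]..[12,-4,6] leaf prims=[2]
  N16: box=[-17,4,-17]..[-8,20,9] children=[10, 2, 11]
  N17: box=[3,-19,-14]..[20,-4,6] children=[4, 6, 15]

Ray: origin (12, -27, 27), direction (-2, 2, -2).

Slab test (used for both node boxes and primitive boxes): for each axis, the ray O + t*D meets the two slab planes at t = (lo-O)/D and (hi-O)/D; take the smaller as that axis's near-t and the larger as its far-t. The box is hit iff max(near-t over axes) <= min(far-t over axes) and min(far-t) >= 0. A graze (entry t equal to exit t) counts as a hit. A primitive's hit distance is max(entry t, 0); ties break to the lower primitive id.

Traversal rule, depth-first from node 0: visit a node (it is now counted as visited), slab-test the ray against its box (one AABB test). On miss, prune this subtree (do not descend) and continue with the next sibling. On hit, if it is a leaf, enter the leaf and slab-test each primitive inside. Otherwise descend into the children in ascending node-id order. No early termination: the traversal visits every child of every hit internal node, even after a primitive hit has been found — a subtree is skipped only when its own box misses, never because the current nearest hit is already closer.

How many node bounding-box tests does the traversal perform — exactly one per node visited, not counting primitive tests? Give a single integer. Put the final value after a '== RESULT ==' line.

Walk:
N0 x:[-4,29/2] y:[4,47/2] z:[7,22] -> hit [7,29/2], descend [3, 13, 16, 17]
  N3 x:[6,13] y:[6,19/2] z:[15/2,27/2] -> hit [15/2,19/2], descend [5, 7, 9]
    N5 x:[11,13] y:[9,19/2] z:[13,27/2] -> miss, prune
    N7 x:[17/2,23/2] y:[7,19/2] z:[9,21/2] -> hit [9,19/2] leaf, test {P0@t=9}
    N9 x:[6,15/2] y:[6,9] z:[15/2,17/2] -> hit [15/2,15/2] leaf, test {P3@t=15/2}
  N13 x:[-7/2,17/2] y:[21/2,23] z:[7,20] -> miss, prune
  N16 x:[10,29/2] y:[31/2,47/2] z:[9,22] -> miss, prune
  N17 x:[-4,9/2] y:[4,23/2] z:[21/2,41/2] -> miss, prune

order=[0, 3, 5, 7, 9, 13, 16, 17]  |boxes|=8  |leaves|=2  hit=P3

== RESULT ==
8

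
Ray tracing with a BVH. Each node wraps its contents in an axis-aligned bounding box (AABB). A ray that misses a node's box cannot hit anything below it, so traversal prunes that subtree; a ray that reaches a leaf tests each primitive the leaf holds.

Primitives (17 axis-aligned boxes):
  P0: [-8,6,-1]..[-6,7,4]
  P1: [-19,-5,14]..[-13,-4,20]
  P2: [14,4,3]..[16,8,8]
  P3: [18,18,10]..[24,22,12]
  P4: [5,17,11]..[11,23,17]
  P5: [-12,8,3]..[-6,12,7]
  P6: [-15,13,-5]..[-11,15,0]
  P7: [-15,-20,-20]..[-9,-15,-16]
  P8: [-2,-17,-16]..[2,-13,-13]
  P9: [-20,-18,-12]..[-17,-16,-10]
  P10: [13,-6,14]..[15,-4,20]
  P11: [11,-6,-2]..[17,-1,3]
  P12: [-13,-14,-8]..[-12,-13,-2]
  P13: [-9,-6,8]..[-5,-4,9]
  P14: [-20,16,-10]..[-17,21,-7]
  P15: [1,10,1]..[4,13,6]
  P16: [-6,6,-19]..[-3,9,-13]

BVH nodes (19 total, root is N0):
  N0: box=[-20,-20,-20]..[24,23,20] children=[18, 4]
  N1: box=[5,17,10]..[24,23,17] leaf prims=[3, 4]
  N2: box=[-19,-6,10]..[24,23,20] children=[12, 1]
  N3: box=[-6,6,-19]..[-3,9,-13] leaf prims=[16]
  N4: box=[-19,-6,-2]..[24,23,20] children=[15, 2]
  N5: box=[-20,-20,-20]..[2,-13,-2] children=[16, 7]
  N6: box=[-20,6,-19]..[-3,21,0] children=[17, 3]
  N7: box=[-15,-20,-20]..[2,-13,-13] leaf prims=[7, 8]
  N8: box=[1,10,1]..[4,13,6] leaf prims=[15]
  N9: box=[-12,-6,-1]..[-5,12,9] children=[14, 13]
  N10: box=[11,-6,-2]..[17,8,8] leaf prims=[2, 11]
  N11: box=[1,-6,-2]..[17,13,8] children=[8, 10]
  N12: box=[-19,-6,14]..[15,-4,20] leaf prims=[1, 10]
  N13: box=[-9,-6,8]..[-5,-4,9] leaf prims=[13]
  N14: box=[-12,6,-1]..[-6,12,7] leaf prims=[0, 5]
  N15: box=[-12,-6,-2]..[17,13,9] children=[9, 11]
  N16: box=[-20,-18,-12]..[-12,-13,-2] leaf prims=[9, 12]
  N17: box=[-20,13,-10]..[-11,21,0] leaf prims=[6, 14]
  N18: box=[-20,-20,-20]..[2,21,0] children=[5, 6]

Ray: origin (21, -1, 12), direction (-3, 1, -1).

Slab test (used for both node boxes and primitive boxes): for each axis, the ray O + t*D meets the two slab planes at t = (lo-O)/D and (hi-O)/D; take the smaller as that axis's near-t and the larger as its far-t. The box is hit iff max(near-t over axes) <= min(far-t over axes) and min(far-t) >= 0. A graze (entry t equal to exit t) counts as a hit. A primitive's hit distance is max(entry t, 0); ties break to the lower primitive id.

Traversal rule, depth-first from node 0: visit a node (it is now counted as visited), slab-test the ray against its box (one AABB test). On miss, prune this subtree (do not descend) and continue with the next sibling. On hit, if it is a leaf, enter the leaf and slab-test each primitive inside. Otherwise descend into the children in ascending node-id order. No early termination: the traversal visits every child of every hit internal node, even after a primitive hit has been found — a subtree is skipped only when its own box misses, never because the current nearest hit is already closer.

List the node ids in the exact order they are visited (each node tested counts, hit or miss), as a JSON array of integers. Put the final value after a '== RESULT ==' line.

Traverse from the root:
N0 x:[-1,41/3] y:[-19,24] z:[-8,32] -> hit [-1,41/3], descend [4, 18]
  N4 x:[-1,40/3] y:[-5,24] z:[-8,14] -> hit [-1,40/3], descend [2, 15]
    N2 x:[-1,40/3] y:[-5,24] z:[-8,2] -> hit [-1,2], descend [1, 12]
      N1 x:[-1,16/3] y:[18,24] z:[-5,2] -> miss, prune
      N12 x:[2,40/3] y:[-5,-3] z:[-8,-2] -> miss, prune
    N15 x:[4/3,11] y:[-5,14] z:[3,14] -> hit [3,11], descend [9, 11]
      N9 x:[26/3,11] y:[-5,13] z:[3,13] -> hit [26/3,11], descend [13, 14]
        N13 x:[26/3,10] y:[-5,-3] z:[3,4] -> miss, prune
        N14 x:[9,11] y:[7,13] z:[5,13] -> hit [9,11] leaf, test {P0(miss), P5@t=9}
      N11 x:[4/3,20/3] y:[-5,14] z:[4,14] -> hit [4,20/3], descend [8, 10]
        N8 x:[17/3,20/3] y:[11,14] z:[6,11] -> miss, prune
        N10 x:[4/3,10/3] y:[-5,9] z:[4,14] -> miss, prune
  N18 x:[19/3,41/3] y:[-19,22] z:[12,32] -> hit [12,41/3], descend [5, 6]
    N5 x:[19/3,41/3] y:[-19,-12] z:[14,32] -> miss, prune
    N6 x:[8,41/3] y:[7,22] z:[12,31] -> hit [12,41/3], descend [3, 17]
      N3 x:[8,9] y:[7,10] z:[25,31] -> miss, prune
      N17 x:[32/3,41/3] y:[14,22] z:[12,22] -> miss, prune

17 AABB tests over nodes [0, 4, 2, 1, 12, 15, 9, 13, 14, 11, 8, 10, 18, 5, 6, 3, 17]; 1 leaf entered; closest P5.

== RESULT ==
[0, 4, 2, 1, 12, 15, 9, 13, 14, 11, 8, 10, 18, 5, 6, 3, 17]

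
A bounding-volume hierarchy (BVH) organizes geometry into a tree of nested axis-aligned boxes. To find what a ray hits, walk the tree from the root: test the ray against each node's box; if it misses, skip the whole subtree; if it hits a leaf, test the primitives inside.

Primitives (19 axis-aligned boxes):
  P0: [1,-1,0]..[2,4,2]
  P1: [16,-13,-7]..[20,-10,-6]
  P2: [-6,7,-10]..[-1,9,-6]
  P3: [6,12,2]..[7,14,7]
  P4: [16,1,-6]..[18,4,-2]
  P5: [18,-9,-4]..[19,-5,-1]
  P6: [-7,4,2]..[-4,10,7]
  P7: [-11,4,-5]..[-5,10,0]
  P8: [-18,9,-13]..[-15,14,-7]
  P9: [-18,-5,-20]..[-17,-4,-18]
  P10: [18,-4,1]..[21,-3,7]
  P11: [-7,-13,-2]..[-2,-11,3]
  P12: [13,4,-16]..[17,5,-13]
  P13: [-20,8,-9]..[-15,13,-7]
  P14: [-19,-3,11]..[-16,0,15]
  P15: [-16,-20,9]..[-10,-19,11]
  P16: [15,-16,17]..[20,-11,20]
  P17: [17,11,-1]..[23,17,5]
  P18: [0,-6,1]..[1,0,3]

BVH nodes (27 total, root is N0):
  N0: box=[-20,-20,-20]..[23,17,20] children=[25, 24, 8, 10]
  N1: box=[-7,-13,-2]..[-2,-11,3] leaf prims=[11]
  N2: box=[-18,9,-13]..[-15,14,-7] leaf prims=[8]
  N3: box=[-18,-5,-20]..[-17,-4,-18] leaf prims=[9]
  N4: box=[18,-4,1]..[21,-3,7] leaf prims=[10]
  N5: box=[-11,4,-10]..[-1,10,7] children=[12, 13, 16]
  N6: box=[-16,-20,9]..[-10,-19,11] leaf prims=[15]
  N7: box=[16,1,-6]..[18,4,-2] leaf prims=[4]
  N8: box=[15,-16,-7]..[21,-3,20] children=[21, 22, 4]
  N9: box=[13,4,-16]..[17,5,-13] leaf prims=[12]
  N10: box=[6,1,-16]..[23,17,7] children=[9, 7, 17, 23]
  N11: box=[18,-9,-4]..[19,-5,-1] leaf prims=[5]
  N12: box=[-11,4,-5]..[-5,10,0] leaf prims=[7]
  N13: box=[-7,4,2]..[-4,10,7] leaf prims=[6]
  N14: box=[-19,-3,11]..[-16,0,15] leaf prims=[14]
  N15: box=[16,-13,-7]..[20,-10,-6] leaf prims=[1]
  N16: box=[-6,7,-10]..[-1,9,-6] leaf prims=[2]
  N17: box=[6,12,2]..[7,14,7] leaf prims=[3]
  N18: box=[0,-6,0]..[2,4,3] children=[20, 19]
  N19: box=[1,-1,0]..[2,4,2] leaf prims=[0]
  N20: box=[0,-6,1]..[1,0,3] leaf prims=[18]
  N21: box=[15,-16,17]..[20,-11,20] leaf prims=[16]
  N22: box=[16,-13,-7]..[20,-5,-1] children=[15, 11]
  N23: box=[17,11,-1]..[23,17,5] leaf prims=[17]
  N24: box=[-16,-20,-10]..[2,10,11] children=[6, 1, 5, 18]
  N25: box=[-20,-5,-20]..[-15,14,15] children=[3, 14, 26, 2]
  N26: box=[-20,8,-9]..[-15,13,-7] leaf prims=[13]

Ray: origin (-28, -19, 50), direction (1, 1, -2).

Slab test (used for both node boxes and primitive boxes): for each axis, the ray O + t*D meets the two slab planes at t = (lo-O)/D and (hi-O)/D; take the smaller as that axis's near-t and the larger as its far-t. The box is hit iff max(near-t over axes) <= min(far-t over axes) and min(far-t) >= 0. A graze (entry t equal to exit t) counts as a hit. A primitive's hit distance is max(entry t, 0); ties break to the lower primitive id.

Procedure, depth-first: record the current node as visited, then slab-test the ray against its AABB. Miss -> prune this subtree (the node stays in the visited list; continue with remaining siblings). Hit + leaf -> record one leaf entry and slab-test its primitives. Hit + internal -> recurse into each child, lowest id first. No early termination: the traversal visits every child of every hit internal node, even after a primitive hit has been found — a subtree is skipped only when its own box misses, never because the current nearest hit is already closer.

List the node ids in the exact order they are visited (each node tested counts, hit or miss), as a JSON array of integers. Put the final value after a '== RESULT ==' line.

Trace the traversal:
N0 x:[8,51] y:[-1,36] z:[15,35] -> hit [15,35], descend [8, 10, 24, 25]
  N8 x:[43,49] y:[3,16] z:[15,57/2] -> miss, prune
  N10 x:[34,51] y:[20,36] z:[43/2,33] -> miss, prune
  N24 x:[12,30] y:[-1,29] z:[39/2,30] -> hit [39/2,29], descend [1, 5, 6, 18]
    N1 x:[21,26] y:[6,8] z:[47/2,26] -> miss, prune
    N5 x:[17,27] y:[23,29] z:[43/2,30] -> hit [23,27], descend [12, 13, 16]
      N12 x:[17,23] y:[23,29] z:[25,55/2] -> miss, prune
      N13 x:[21,24] y:[23,29] z:[43/2,24] -> hit [23,24] leaf, test {P6@t=23}
      N16 x:[22,27] y:[26,28] z:[28,30] -> miss, prune
    N6 x:[12,18] y:[-1,0] z:[39/2,41/2] -> miss, prune
    N18 x:[28,30] y:[13,23] z:[47/2,25] -> miss, prune
  N25 x:[8,13] y:[14,33] z:[35/2,35] -> miss, prune

Visited [0, 8, 10, 24, 1, 5, 12, 13, 16, 6, 18, 25]. Tests: 12 box, 1 leaf. Nearest: P6.

== RESULT ==
[0, 8, 10, 24, 1, 5, 12, 13, 16, 6, 18, 25]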